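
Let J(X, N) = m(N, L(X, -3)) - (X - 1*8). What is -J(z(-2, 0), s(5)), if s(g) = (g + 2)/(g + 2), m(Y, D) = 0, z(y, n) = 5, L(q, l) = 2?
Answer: -3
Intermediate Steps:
s(g) = 1 (s(g) = (2 + g)/(2 + g) = 1)
J(X, N) = 8 - X (J(X, N) = 0 - (X - 1*8) = 0 - (X - 8) = 0 - (-8 + X) = 0 + (8 - X) = 8 - X)
-J(z(-2, 0), s(5)) = -(8 - 1*5) = -(8 - 5) = -1*3 = -3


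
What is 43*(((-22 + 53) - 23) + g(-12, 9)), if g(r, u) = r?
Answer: -172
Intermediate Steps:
43*(((-22 + 53) - 23) + g(-12, 9)) = 43*(((-22 + 53) - 23) - 12) = 43*((31 - 23) - 12) = 43*(8 - 12) = 43*(-4) = -172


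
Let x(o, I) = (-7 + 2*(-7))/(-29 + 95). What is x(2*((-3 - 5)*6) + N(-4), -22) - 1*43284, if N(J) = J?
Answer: -952255/22 ≈ -43284.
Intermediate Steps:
x(o, I) = -7/22 (x(o, I) = (-7 - 14)/66 = -21*1/66 = -7/22)
x(2*((-3 - 5)*6) + N(-4), -22) - 1*43284 = -7/22 - 1*43284 = -7/22 - 43284 = -952255/22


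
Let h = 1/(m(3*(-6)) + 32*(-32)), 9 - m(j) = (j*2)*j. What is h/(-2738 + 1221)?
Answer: 1/2522771 ≈ 3.9639e-7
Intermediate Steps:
m(j) = 9 - 2*j² (m(j) = 9 - j*2*j = 9 - 2*j*j = 9 - 2*j²)
h = -1/1663 (h = 1/((9 - 2*(3*(-6))²) + 32*(-32)) = 1/((9 - 2*(-18)²) - 1024) = 1/((9 - 2*324) - 1024) = 1/((9 - 648) - 1024) = 1/(-639 - 1024) = 1/(-1663) = -1/1663 ≈ -0.00060132)
h/(-2738 + 1221) = -1/(1663*(-2738 + 1221)) = -1/1663/(-1517) = -1/1663*(-1/1517) = 1/2522771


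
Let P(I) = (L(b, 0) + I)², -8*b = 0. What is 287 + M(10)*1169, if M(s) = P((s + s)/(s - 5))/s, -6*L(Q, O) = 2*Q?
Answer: 10787/5 ≈ 2157.4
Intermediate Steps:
b = 0 (b = -⅛*0 = 0)
L(Q, O) = -Q/3
P(I) = I² (P(I) = (-⅓*0 + I)² = (0 + I)² = I²)
M(s) = 4*s/(-5 + s)² (M(s) = ((s + s)/(s - 5))²/s = ((2*s)/(-5 + s))²/s = (2*s/(-5 + s))²/s = (4*s²/(-5 + s)²)/s = 4*s/(-5 + s)²)
287 + M(10)*1169 = 287 + (4*10/(-5 + 10)²)*1169 = 287 + (4*10/5²)*1169 = 287 + (4*10*(1/25))*1169 = 287 + (8/5)*1169 = 287 + 9352/5 = 10787/5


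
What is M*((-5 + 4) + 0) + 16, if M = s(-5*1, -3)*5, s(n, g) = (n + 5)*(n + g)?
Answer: 16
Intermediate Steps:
s(n, g) = (5 + n)*(g + n)
M = 0 (M = ((-5*1)² + 5*(-3) + 5*(-5*1) - (-15))*5 = ((-5)² - 15 + 5*(-5) - 3*(-5))*5 = (25 - 15 - 25 + 15)*5 = 0*5 = 0)
M*((-5 + 4) + 0) + 16 = 0*((-5 + 4) + 0) + 16 = 0*(-1 + 0) + 16 = 0*(-1) + 16 = 0 + 16 = 16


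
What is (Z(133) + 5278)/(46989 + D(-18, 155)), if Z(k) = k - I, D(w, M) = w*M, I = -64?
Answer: 1825/14733 ≈ 0.12387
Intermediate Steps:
D(w, M) = M*w
Z(k) = 64 + k (Z(k) = k - 1*(-64) = k + 64 = 64 + k)
(Z(133) + 5278)/(46989 + D(-18, 155)) = ((64 + 133) + 5278)/(46989 + 155*(-18)) = (197 + 5278)/(46989 - 2790) = 5475/44199 = 5475*(1/44199) = 1825/14733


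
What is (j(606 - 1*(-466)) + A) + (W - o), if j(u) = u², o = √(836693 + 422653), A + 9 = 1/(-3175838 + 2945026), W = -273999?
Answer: 202001122911/230812 - √1259346 ≈ 8.7405e+5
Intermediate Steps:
A = -2077309/230812 (A = -9 + 1/(-3175838 + 2945026) = -9 + 1/(-230812) = -9 - 1/230812 = -2077309/230812 ≈ -9.0000)
o = √1259346 ≈ 1122.2
(j(606 - 1*(-466)) + A) + (W - o) = ((606 - 1*(-466))² - 2077309/230812) + (-273999 - √1259346) = ((606 + 466)² - 2077309/230812) + (-273999 - √1259346) = (1072² - 2077309/230812) + (-273999 - √1259346) = (1149184 - 2077309/230812) + (-273999 - √1259346) = 265243380099/230812 + (-273999 - √1259346) = 202001122911/230812 - √1259346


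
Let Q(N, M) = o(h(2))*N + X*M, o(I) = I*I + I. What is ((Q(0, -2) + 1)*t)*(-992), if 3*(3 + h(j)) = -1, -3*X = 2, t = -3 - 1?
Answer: 27776/3 ≈ 9258.7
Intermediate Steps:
t = -4
X = -2/3 (X = -1/3*2 = -2/3 ≈ -0.66667)
h(j) = -10/3 (h(j) = -3 + (1/3)*(-1) = -3 - 1/3 = -10/3)
o(I) = I + I**2 (o(I) = I**2 + I = I + I**2)
Q(N, M) = -2*M/3 + 70*N/9 (Q(N, M) = (-10*(1 - 10/3)/3)*N - 2*M/3 = (-10/3*(-7/3))*N - 2*M/3 = 70*N/9 - 2*M/3 = -2*M/3 + 70*N/9)
((Q(0, -2) + 1)*t)*(-992) = (((-2/3*(-2) + (70/9)*0) + 1)*(-4))*(-992) = (((4/3 + 0) + 1)*(-4))*(-992) = ((4/3 + 1)*(-4))*(-992) = ((7/3)*(-4))*(-992) = -28/3*(-992) = 27776/3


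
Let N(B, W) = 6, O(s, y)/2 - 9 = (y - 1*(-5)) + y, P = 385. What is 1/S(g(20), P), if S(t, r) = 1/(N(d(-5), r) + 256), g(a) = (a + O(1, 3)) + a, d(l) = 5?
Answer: 262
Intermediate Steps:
O(s, y) = 28 + 4*y (O(s, y) = 18 + 2*((y - 1*(-5)) + y) = 18 + 2*((y + 5) + y) = 18 + 2*((5 + y) + y) = 18 + 2*(5 + 2*y) = 18 + (10 + 4*y) = 28 + 4*y)
g(a) = 40 + 2*a (g(a) = (a + (28 + 4*3)) + a = (a + (28 + 12)) + a = (a + 40) + a = (40 + a) + a = 40 + 2*a)
S(t, r) = 1/262 (S(t, r) = 1/(6 + 256) = 1/262)
1/S(g(20), P) = 1/(1/262) = 262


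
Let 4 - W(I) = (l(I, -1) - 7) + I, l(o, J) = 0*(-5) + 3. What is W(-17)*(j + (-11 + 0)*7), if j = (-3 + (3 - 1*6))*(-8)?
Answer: -725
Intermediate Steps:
l(o, J) = 3 (l(o, J) = 0 + 3 = 3)
W(I) = 8 - I (W(I) = 4 - ((3 - 7) + I) = 4 - (-4 + I) = 4 + (4 - I) = 8 - I)
j = 48 (j = (-3 + (3 - 6))*(-8) = (-3 - 3)*(-8) = -6*(-8) = 48)
W(-17)*(j + (-11 + 0)*7) = (8 - 1*(-17))*(48 + (-11 + 0)*7) = (8 + 17)*(48 - 11*7) = 25*(48 - 77) = 25*(-29) = -725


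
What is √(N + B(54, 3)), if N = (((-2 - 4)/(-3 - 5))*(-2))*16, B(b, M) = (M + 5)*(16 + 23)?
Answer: 12*√2 ≈ 16.971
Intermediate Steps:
B(b, M) = 195 + 39*M (B(b, M) = (5 + M)*39 = 195 + 39*M)
N = -24 (N = (-6/(-8)*(-2))*16 = (-6*(-⅛)*(-2))*16 = ((¾)*(-2))*16 = -3/2*16 = -24)
√(N + B(54, 3)) = √(-24 + (195 + 39*3)) = √(-24 + (195 + 117)) = √(-24 + 312) = √288 = 12*√2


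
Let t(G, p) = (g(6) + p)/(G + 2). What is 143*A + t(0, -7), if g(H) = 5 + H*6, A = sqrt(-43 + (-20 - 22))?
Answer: 17 + 143*I*sqrt(85) ≈ 17.0 + 1318.4*I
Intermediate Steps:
A = I*sqrt(85) (A = sqrt(-43 - 42) = sqrt(-85) = I*sqrt(85) ≈ 9.2195*I)
g(H) = 5 + 6*H
t(G, p) = (41 + p)/(2 + G) (t(G, p) = ((5 + 6*6) + p)/(G + 2) = ((5 + 36) + p)/(2 + G) = (41 + p)/(2 + G))
143*A + t(0, -7) = 143*(I*sqrt(85)) + (41 - 7)/(2 + 0) = 143*I*sqrt(85) + 34/2 = 143*I*sqrt(85) + (1/2)*34 = 143*I*sqrt(85) + 17 = 17 + 143*I*sqrt(85)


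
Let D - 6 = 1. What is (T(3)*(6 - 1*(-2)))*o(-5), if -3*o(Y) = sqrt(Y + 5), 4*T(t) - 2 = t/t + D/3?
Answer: 0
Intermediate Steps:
D = 7 (D = 6 + 1 = 7)
T(t) = 4/3 (T(t) = 1/2 + (t/t + 7/3)/4 = 1/2 + (1 + 7*(1/3))/4 = 1/2 + (1 + 7/3)/4 = 1/2 + (1/4)*(10/3) = 1/2 + 5/6 = 4/3)
o(Y) = -sqrt(5 + Y)/3 (o(Y) = -sqrt(Y + 5)/3 = -sqrt(5 + Y)/3)
(T(3)*(6 - 1*(-2)))*o(-5) = (4*(6 - 1*(-2))/3)*(-sqrt(5 - 5)/3) = (4*(6 + 2)/3)*(-sqrt(0)/3) = ((4/3)*8)*(-1/3*0) = (32/3)*0 = 0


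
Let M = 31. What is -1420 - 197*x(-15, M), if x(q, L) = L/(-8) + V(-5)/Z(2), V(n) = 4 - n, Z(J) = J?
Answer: -12345/8 ≈ -1543.1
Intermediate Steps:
x(q, L) = 9/2 - L/8 (x(q, L) = L/(-8) + (4 - 1*(-5))/2 = L*(-⅛) + (4 + 5)*(½) = -L/8 + 9*(½) = -L/8 + 9/2 = 9/2 - L/8)
-1420 - 197*x(-15, M) = -1420 - 197*(9/2 - ⅛*31) = -1420 - 197*(9/2 - 31/8) = -1420 - 197*5/8 = -1420 - 985/8 = -12345/8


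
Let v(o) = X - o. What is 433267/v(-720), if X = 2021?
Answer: 433267/2741 ≈ 158.07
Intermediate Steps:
v(o) = 2021 - o
433267/v(-720) = 433267/(2021 - 1*(-720)) = 433267/(2021 + 720) = 433267/2741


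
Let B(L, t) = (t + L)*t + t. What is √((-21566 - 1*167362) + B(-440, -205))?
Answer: 2*I*√14227 ≈ 238.55*I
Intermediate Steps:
B(L, t) = t + t*(L + t) (B(L, t) = (L + t)*t + t = t*(L + t) + t = t + t*(L + t))
√((-21566 - 1*167362) + B(-440, -205)) = √((-21566 - 1*167362) - 205*(1 - 440 - 205)) = √((-21566 - 167362) - 205*(-644)) = √(-188928 + 132020) = √(-56908) = 2*I*√14227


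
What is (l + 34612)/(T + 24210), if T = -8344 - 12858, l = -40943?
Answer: -6331/3008 ≈ -2.1047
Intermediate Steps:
T = -21202
(l + 34612)/(T + 24210) = (-40943 + 34612)/(-21202 + 24210) = -6331/3008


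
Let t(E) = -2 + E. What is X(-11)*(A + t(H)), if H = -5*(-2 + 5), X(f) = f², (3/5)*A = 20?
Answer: 5929/3 ≈ 1976.3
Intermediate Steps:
A = 100/3 (A = (5/3)*20 = 100/3 ≈ 33.333)
H = -15 (H = -5*3 = -15)
X(-11)*(A + t(H)) = (-11)²*(100/3 + (-2 - 15)) = 121*(100/3 - 17) = 121*(49/3) = 5929/3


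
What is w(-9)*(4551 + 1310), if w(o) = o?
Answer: -52749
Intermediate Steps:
w(-9)*(4551 + 1310) = -9*(4551 + 1310) = -9*5861 = -52749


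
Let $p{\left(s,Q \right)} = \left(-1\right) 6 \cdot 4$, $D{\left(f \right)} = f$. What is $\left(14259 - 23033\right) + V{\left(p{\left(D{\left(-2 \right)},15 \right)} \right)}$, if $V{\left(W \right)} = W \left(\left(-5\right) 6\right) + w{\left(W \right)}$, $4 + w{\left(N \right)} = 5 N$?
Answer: $-8178$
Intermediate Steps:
$w{\left(N \right)} = -4 + 5 N$
$p{\left(s,Q \right)} = -24$ ($p{\left(s,Q \right)} = \left(-6\right) 4 = -24$)
$V{\left(W \right)} = -4 - 25 W$ ($V{\left(W \right)} = W \left(\left(-5\right) 6\right) + \left(-4 + 5 W\right) = W \left(-30\right) + \left(-4 + 5 W\right) = - 30 W + \left(-4 + 5 W\right) = -4 - 25 W$)
$\left(14259 - 23033\right) + V{\left(p{\left(D{\left(-2 \right)},15 \right)} \right)} = \left(14259 - 23033\right) - -596 = \left(14259 - 23033\right) + \left(-4 + 600\right) = -8774 + 596 = -8178$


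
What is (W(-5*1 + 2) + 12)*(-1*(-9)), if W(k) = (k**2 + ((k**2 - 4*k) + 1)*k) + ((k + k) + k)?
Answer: -486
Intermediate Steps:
W(k) = k**2 + 3*k + k*(1 + k**2 - 4*k) (W(k) = (k**2 + (1 + k**2 - 4*k)*k) + (2*k + k) = (k**2 + k*(1 + k**2 - 4*k)) + 3*k = k**2 + 3*k + k*(1 + k**2 - 4*k))
(W(-5*1 + 2) + 12)*(-1*(-9)) = ((-5*1 + 2)*(4 + (-5*1 + 2)**2 - 3*(-5*1 + 2)) + 12)*(-1*(-9)) = ((-5 + 2)*(4 + (-5 + 2)**2 - 3*(-5 + 2)) + 12)*9 = (-3*(4 + (-3)**2 - 3*(-3)) + 12)*9 = (-3*(4 + 9 + 9) + 12)*9 = (-3*22 + 12)*9 = (-66 + 12)*9 = -54*9 = -486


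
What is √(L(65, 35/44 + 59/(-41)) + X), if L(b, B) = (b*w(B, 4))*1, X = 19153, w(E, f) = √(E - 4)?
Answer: √(15582957412 + 58630*I*√3778027)/902 ≈ 138.4 + 0.50604*I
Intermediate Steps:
w(E, f) = √(-4 + E)
L(b, B) = b*√(-4 + B) (L(b, B) = (b*√(-4 + B))*1 = b*√(-4 + B))
√(L(65, 35/44 + 59/(-41)) + X) = √(65*√(-4 + (35/44 + 59/(-41))) + 19153) = √(65*√(-4 + (35*(1/44) + 59*(-1/41))) + 19153) = √(65*√(-4 + (35/44 - 59/41)) + 19153) = √(65*√(-4 - 1161/1804) + 19153) = √(65*√(-8377/1804) + 19153) = √(65*(I*√3778027/902) + 19153) = √(65*I*√3778027/902 + 19153) = √(19153 + 65*I*√3778027/902)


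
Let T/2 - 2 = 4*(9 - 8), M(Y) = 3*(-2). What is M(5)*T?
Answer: -72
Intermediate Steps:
M(Y) = -6
T = 12 (T = 4 + 2*(4*(9 - 8)) = 4 + 2*(4*1) = 4 + 2*4 = 4 + 8 = 12)
M(5)*T = -6*12 = -72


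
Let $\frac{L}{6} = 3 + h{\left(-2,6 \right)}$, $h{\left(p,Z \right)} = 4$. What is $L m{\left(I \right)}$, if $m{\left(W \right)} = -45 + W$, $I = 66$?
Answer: $882$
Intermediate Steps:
$L = 42$ ($L = 6 \left(3 + 4\right) = 6 \cdot 7 = 42$)
$L m{\left(I \right)} = 42 \left(-45 + 66\right) = 42 \cdot 21 = 882$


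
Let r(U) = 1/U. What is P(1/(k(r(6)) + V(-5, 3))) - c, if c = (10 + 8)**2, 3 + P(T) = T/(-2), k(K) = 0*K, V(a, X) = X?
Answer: -1963/6 ≈ -327.17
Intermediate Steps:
k(K) = 0
P(T) = -3 - T/2 (P(T) = -3 + T/(-2) = -3 + T*(-1/2) = -3 - T/2)
c = 324 (c = 18**2 = 324)
P(1/(k(r(6)) + V(-5, 3))) - c = (-3 - 1/(2*(0 + 3))) - 1*324 = (-3 - 1/2/3) - 324 = (-3 - 1/2*1/3) - 324 = (-3 - 1/6) - 324 = -19/6 - 324 = -1963/6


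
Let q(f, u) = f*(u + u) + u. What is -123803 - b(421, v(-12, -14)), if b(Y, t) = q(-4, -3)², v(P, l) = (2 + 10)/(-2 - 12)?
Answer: -124244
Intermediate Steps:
v(P, l) = -6/7 (v(P, l) = 12/(-14) = 12*(-1/14) = -6/7)
q(f, u) = u + 2*f*u (q(f, u) = f*(2*u) + u = 2*f*u + u = u + 2*f*u)
b(Y, t) = 441 (b(Y, t) = (-3*(1 + 2*(-4)))² = (-3*(1 - 8))² = (-3*(-7))² = 21² = 441)
-123803 - b(421, v(-12, -14)) = -123803 - 1*441 = -123803 - 441 = -124244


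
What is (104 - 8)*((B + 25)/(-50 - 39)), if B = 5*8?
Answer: -6240/89 ≈ -70.112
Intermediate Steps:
B = 40
(104 - 8)*((B + 25)/(-50 - 39)) = (104 - 8)*((40 + 25)/(-50 - 39)) = 96*(65/(-89)) = 96*(65*(-1/89)) = 96*(-65/89) = -6240/89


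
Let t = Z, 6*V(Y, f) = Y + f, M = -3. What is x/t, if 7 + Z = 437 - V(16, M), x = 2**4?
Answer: 96/2567 ≈ 0.037398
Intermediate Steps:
V(Y, f) = Y/6 + f/6 (V(Y, f) = (Y + f)/6 = Y/6 + f/6)
x = 16
Z = 2567/6 (Z = -7 + (437 - ((1/6)*16 + (1/6)*(-3))) = -7 + (437 - (8/3 - 1/2)) = -7 + (437 - 1*13/6) = -7 + (437 - 13/6) = -7 + 2609/6 = 2567/6 ≈ 427.83)
t = 2567/6 ≈ 427.83
x/t = 16/(2567/6) = 16*(6/2567) = 96/2567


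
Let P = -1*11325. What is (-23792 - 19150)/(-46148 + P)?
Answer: 42942/57473 ≈ 0.74717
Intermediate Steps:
P = -11325
(-23792 - 19150)/(-46148 + P) = (-23792 - 19150)/(-46148 - 11325) = -42942/(-57473) = -42942*(-1/57473) = 42942/57473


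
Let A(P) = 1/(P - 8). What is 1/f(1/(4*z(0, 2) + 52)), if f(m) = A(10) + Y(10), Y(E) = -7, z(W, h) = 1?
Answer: -2/13 ≈ -0.15385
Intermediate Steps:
A(P) = 1/(-8 + P)
f(m) = -13/2 (f(m) = 1/(-8 + 10) - 7 = 1/2 - 7 = -13/2)
1/f(1/(4*z(0, 2) + 52)) = 1/(-13/2) = -2/13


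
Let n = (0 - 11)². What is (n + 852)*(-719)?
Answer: -699587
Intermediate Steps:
n = 121 (n = (-11)² = 121)
(n + 852)*(-719) = (121 + 852)*(-719) = 973*(-719) = -699587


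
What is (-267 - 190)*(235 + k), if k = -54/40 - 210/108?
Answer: -19060099/180 ≈ -1.0589e+5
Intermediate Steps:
k = -593/180 (k = -54*1/40 - 210*1/108 = -27/20 - 35/18 = -593/180 ≈ -3.2944)
(-267 - 190)*(235 + k) = (-267 - 190)*(235 - 593/180) = -457*41707/180 = -19060099/180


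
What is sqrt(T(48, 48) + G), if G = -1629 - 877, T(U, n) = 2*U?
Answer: I*sqrt(2410) ≈ 49.092*I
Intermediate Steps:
G = -2506
sqrt(T(48, 48) + G) = sqrt(2*48 - 2506) = sqrt(96 - 2506) = sqrt(-2410) = I*sqrt(2410)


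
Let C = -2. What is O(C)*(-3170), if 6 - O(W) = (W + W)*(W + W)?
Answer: 31700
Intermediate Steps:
O(W) = 6 - 4*W² (O(W) = 6 - (W + W)*(W + W) = 6 - 2*W*2*W = 6 - 4*W²)
O(C)*(-3170) = (6 - 4*(-2)²)*(-3170) = (6 - 4*4)*(-3170) = (6 - 16)*(-3170) = -10*(-3170) = 31700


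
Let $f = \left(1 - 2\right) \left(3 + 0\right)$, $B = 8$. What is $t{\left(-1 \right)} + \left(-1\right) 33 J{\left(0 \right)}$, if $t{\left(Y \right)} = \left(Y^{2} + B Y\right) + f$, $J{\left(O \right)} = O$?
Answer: $-10$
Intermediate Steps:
$f = -3$ ($f = \left(-1\right) 3 = -3$)
$t{\left(Y \right)} = -3 + Y^{2} + 8 Y$ ($t{\left(Y \right)} = \left(Y^{2} + 8 Y\right) - 3 = -3 + Y^{2} + 8 Y$)
$t{\left(-1 \right)} + \left(-1\right) 33 J{\left(0 \right)} = \left(-3 + \left(-1\right)^{2} + 8 \left(-1\right)\right) + \left(-1\right) 33 \cdot 0 = \left(-3 + 1 - 8\right) - 0 = -10 + 0 = -10$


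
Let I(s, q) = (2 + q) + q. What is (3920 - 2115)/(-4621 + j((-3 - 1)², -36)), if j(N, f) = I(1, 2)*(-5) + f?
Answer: -1805/4687 ≈ -0.38511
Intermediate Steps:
I(s, q) = 2 + 2*q
j(N, f) = -30 + f (j(N, f) = (2 + 2*2)*(-5) + f = (2 + 4)*(-5) + f = 6*(-5) + f = -30 + f)
(3920 - 2115)/(-4621 + j((-3 - 1)², -36)) = (3920 - 2115)/(-4621 + (-30 - 36)) = 1805/(-4621 - 66) = 1805/(-4687) = 1805*(-1/4687) = -1805/4687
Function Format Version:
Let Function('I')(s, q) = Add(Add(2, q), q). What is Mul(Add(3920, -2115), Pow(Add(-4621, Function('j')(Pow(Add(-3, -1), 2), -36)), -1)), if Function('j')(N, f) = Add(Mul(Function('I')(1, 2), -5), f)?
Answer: Rational(-1805, 4687) ≈ -0.38511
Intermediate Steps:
Function('I')(s, q) = Add(2, Mul(2, q))
Function('j')(N, f) = Add(-30, f) (Function('j')(N, f) = Add(Mul(Add(2, Mul(2, 2)), -5), f) = Add(Mul(Add(2, 4), -5), f) = Add(Mul(6, -5), f) = Add(-30, f))
Mul(Add(3920, -2115), Pow(Add(-4621, Function('j')(Pow(Add(-3, -1), 2), -36)), -1)) = Mul(Add(3920, -2115), Pow(Add(-4621, Add(-30, -36)), -1)) = Mul(1805, Pow(Add(-4621, -66), -1)) = Mul(1805, Pow(-4687, -1)) = Mul(1805, Rational(-1, 4687)) = Rational(-1805, 4687)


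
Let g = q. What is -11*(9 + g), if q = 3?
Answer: -132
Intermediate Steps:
g = 3
-11*(9 + g) = -11*(9 + 3) = -11*12 = -132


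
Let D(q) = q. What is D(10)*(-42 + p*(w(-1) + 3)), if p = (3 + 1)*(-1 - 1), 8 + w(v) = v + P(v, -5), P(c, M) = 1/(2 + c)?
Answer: -20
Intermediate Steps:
w(v) = -8 + v + 1/(2 + v) (w(v) = -8 + (v + 1/(2 + v)) = -8 + v + 1/(2 + v))
p = -8 (p = 4*(-2) = -8)
D(10)*(-42 + p*(w(-1) + 3)) = 10*(-42 - 8*((1 + (-8 - 1)*(2 - 1))/(2 - 1) + 3)) = 10*(-42 - 8*((1 - 9*1)/1 + 3)) = 10*(-42 - 8*(1*(1 - 9) + 3)) = 10*(-42 - 8*(1*(-8) + 3)) = 10*(-42 - 8*(-8 + 3)) = 10*(-42 - 8*(-5)) = 10*(-42 + 40) = 10*(-2) = -20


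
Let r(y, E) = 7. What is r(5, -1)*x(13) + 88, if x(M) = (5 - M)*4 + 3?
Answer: -115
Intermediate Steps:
x(M) = 23 - 4*M (x(M) = (20 - 4*M) + 3 = 23 - 4*M)
r(5, -1)*x(13) + 88 = 7*(23 - 4*13) + 88 = 7*(23 - 52) + 88 = 7*(-29) + 88 = -203 + 88 = -115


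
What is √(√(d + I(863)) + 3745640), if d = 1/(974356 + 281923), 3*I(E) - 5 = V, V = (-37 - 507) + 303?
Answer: √(53203566230163749160 + 3768837*I*√1117391732188917)/3768837 ≈ 1935.4 + 0.0022914*I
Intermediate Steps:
V = -241 (V = -544 + 303 = -241)
I(E) = -236/3 (I(E) = 5/3 + (⅓)*(-241) = 5/3 - 241/3 = -236/3)
d = 1/1256279 ≈ 7.9600e-7
√(√(d + I(863)) + 3745640) = √(√(1/1256279 - 236/3) + 3745640) = √(√(-296481841/3768837) + 3745640) = √(I*√1117391732188917/3768837 + 3745640) = √(3745640 + I*√1117391732188917/3768837)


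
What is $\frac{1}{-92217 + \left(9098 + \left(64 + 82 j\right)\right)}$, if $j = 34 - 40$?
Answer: $- \frac{1}{83547} \approx -1.1969 \cdot 10^{-5}$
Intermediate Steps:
$j = -6$ ($j = 34 - 40 = -6$)
$\frac{1}{-92217 + \left(9098 + \left(64 + 82 j\right)\right)} = \frac{1}{-92217 + \left(9098 + \left(64 + 82 \left(-6\right)\right)\right)} = \frac{1}{-92217 + \left(9098 + \left(64 - 492\right)\right)} = \frac{1}{-92217 + \left(9098 - 428\right)} = \frac{1}{-92217 + 8670} = \frac{1}{-83547} = - \frac{1}{83547}$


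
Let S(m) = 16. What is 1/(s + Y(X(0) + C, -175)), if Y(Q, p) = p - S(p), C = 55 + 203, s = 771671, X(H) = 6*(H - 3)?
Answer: 1/771480 ≈ 1.2962e-6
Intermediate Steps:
X(H) = -18 + 6*H (X(H) = 6*(-3 + H) = -18 + 6*H)
C = 258
Y(Q, p) = -16 + p (Y(Q, p) = p - 1*16 = p - 16 = -16 + p)
1/(s + Y(X(0) + C, -175)) = 1/(771671 + (-16 - 175)) = 1/(771671 - 191) = 1/771480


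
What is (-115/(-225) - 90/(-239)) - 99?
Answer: -1055198/10755 ≈ -98.112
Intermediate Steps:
(-115/(-225) - 90/(-239)) - 99 = (-115*(-1/225) - 90*(-1/239)) - 99 = (23/45 + 90/239) - 99 = 9547/10755 - 99 = -1055198/10755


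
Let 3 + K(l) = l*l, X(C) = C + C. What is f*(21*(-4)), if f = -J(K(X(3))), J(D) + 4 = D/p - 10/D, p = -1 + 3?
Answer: 11270/11 ≈ 1024.5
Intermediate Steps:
X(C) = 2*C
p = 2
K(l) = -3 + l**2 (K(l) = -3 + l*l = -3 + l**2)
J(D) = -4 + D/2 - 10/D (J(D) = -4 + (D/2 - 10/D) = -4 + D/2 - 10/D)
f = -805/66 (f = -(-4 + (-3 + (2*3)**2)/2 - 10/(-3 + (2*3)**2)) = -(-4 + (-3 + 6**2)/2 - 10/(-3 + 6**2)) = -(-4 + (-3 + 36)/2 - 10/(-3 + 36)) = -(-4 + (1/2)*33 - 10/33) = -(-4 + 33/2 - 10*1/33) = -(-4 + 33/2 - 10/33) = -1*805/66 = -805/66 ≈ -12.197)
f*(21*(-4)) = -5635*(-4)/22 = -805/66*(-84) = 11270/11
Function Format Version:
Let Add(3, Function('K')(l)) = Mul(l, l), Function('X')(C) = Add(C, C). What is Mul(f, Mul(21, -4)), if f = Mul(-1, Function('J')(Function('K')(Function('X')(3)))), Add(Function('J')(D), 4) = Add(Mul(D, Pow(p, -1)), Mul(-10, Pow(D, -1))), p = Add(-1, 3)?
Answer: Rational(11270, 11) ≈ 1024.5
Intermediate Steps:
Function('X')(C) = Mul(2, C)
p = 2
Function('K')(l) = Add(-3, Pow(l, 2)) (Function('K')(l) = Add(-3, Mul(l, l)) = Add(-3, Pow(l, 2)))
Function('J')(D) = Add(-4, Mul(Rational(1, 2), D), Mul(-10, Pow(D, -1))) (Function('J')(D) = Add(-4, Add(Mul(D, Pow(2, -1)), Mul(-10, Pow(D, -1)))) = Add(-4, Add(Mul(D, Rational(1, 2)), Mul(-10, Pow(D, -1)))) = Add(-4, Add(Mul(Rational(1, 2), D), Mul(-10, Pow(D, -1)))) = Add(-4, Mul(Rational(1, 2), D), Mul(-10, Pow(D, -1))))
f = Rational(-805, 66) (f = Mul(-1, Add(-4, Mul(Rational(1, 2), Add(-3, Pow(Mul(2, 3), 2))), Mul(-10, Pow(Add(-3, Pow(Mul(2, 3), 2)), -1)))) = Mul(-1, Add(-4, Mul(Rational(1, 2), Add(-3, Pow(6, 2))), Mul(-10, Pow(Add(-3, Pow(6, 2)), -1)))) = Mul(-1, Add(-4, Mul(Rational(1, 2), Add(-3, 36)), Mul(-10, Pow(Add(-3, 36), -1)))) = Mul(-1, Add(-4, Mul(Rational(1, 2), 33), Mul(-10, Pow(33, -1)))) = Mul(-1, Add(-4, Rational(33, 2), Mul(-10, Rational(1, 33)))) = Mul(-1, Add(-4, Rational(33, 2), Rational(-10, 33))) = Mul(-1, Rational(805, 66)) = Rational(-805, 66) ≈ -12.197)
Mul(f, Mul(21, -4)) = Mul(Rational(-805, 66), Mul(21, -4)) = Mul(Rational(-805, 66), -84) = Rational(11270, 11)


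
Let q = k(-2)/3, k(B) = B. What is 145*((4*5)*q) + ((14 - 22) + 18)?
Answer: -5770/3 ≈ -1923.3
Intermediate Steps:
q = -2/3 ≈ -0.66667
145*((4*5)*q) + ((14 - 22) + 18) = 145*((4*5)*(-2/3)) + ((14 - 22) + 18) = 145*(20*(-2/3)) + (-8 + 18) = 145*(-40/3) + 10 = -5800/3 + 10 = -5770/3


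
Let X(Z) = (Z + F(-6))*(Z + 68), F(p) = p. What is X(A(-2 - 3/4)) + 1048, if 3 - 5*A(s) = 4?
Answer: 15691/25 ≈ 627.64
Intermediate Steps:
A(s) = -⅕ (A(s) = ⅗ - ⅕*4 = ⅗ - ⅘ = -⅕)
X(Z) = (-6 + Z)*(68 + Z) (X(Z) = (Z - 6)*(Z + 68) = (-6 + Z)*(68 + Z))
X(A(-2 - 3/4)) + 1048 = (-408 + (-⅕)² + 62*(-⅕)) + 1048 = (-408 + 1/25 - 62/5) + 1048 = -10509/25 + 1048 = 15691/25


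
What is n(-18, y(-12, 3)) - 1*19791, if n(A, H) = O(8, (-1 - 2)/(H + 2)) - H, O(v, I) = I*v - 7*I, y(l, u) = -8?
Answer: -39565/2 ≈ -19783.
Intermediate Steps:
O(v, I) = -7*I + I*v
n(A, H) = -H - 3/(2 + H) (n(A, H) = ((-1 - 2)/(H + 2))*(-7 + 8) - H = -3/(2 + H)*1 - H = -3/(2 + H) - H = -H - 3/(2 + H))
n(-18, y(-12, 3)) - 1*19791 = (-3 - 1*(-8)*(2 - 8))/(2 - 8) - 1*19791 = (-3 - 1*(-8)*(-6))/(-6) - 19791 = -(-3 - 48)/6 - 19791 = -⅙*(-51) - 19791 = 17/2 - 19791 = -39565/2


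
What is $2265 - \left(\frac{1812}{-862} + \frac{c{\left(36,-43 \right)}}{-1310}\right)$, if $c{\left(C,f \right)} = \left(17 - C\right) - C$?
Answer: $\frac{256000961}{112922} \approx 2267.1$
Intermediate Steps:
$c{\left(C,f \right)} = 17 - 2 C$
$2265 - \left(\frac{1812}{-862} + \frac{c{\left(36,-43 \right)}}{-1310}\right) = 2265 - \left(\frac{1812}{-862} + \frac{17 - 72}{-1310}\right) = 2265 - \left(1812 \left(- \frac{1}{862}\right) + \left(17 - 72\right) \left(- \frac{1}{1310}\right)\right) = 2265 - \left(- \frac{906}{431} - - \frac{11}{262}\right) = 2265 - \left(- \frac{906}{431} + \frac{11}{262}\right) = 2265 - - \frac{232631}{112922} = 2265 + \frac{232631}{112922} = \frac{256000961}{112922}$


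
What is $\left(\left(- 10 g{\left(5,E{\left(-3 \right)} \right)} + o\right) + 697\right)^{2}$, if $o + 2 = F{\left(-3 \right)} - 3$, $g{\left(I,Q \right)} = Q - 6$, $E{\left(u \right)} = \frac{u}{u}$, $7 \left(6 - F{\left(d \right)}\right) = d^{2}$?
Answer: $\frac{27321529}{49} \approx 5.5758 \cdot 10^{5}$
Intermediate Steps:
$F{\left(d \right)} = 6 - \frac{d^{2}}{7}$
$E{\left(u \right)} = 1$
$g{\left(I,Q \right)} = -6 + Q$ ($g{\left(I,Q \right)} = Q - 6 = -6 + Q$)
$o = - \frac{2}{7}$ ($o = -2 + \left(\left(6 - \frac{\left(-3\right)^{2}}{7}\right) - 3\right) = -2 + \left(\left(6 - \frac{9}{7}\right) - 3\right) = -2 + \left(\frac{33}{7} - 3\right) = -2 + \frac{12}{7} = - \frac{2}{7} \approx -0.28571$)
$\left(\left(- 10 g{\left(5,E{\left(-3 \right)} \right)} + o\right) + 697\right)^{2} = \left(\left(- 10 \left(-6 + 1\right) - \frac{2}{7}\right) + 697\right)^{2} = \left(\left(\left(-10\right) \left(-5\right) - \frac{2}{7}\right) + 697\right)^{2} = \left(\left(50 - \frac{2}{7}\right) + 697\right)^{2} = \left(\frac{348}{7} + 697\right)^{2} = \left(\frac{5227}{7}\right)^{2} = \frac{27321529}{49}$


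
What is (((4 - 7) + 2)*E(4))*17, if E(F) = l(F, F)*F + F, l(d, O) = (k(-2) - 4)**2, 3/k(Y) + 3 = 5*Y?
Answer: -217192/169 ≈ -1285.2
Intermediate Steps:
k(Y) = 3/(-3 + 5*Y)
l(d, O) = 3025/169 (l(d, O) = (3/(-3 + 5*(-2)) - 4)**2 = (3/(-3 - 10) - 4)**2 = (3/(-13) - 4)**2 = (3*(-1/13) - 4)**2 = (-3/13 - 4)**2 = (-55/13)**2 = 3025/169)
E(F) = 3194*F/169 (E(F) = 3025*F/169 + F = 3194*F/169)
(((4 - 7) + 2)*E(4))*17 = (((4 - 7) + 2)*((3194/169)*4))*17 = ((-3 + 2)*(12776/169))*17 = -1*12776/169*17 = -12776/169*17 = -217192/169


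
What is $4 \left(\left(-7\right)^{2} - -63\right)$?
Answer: $448$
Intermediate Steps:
$4 \left(\left(-7\right)^{2} - -63\right) = 4 \left(49 + 63\right) = 4 \cdot 112 = 448$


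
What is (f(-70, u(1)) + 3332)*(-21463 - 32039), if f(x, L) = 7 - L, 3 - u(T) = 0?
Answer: -178482672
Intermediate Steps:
u(T) = 3 (u(T) = 3 - 1*0 = 3 + 0 = 3)
(f(-70, u(1)) + 3332)*(-21463 - 32039) = ((7 - 1*3) + 3332)*(-21463 - 32039) = ((7 - 3) + 3332)*(-53502) = (4 + 3332)*(-53502) = 3336*(-53502) = -178482672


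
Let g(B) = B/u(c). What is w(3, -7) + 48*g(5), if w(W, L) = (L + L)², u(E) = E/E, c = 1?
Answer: 436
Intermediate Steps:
u(E) = 1
w(W, L) = 4*L² (w(W, L) = (2*L)² = 4*L²)
g(B) = B (g(B) = B/1 = B*1 = B)
w(3, -7) + 48*g(5) = 4*(-7)² + 48*5 = 4*49 + 240 = 196 + 240 = 436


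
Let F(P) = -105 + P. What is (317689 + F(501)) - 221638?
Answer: 96447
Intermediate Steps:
(317689 + F(501)) - 221638 = (317689 + (-105 + 501)) - 221638 = (317689 + 396) - 221638 = 318085 - 221638 = 96447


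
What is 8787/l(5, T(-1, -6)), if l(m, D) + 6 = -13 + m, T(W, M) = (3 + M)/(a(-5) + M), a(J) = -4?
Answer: -8787/14 ≈ -627.64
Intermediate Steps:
T(W, M) = (3 + M)/(-4 + M)
l(m, D) = -19 + m (l(m, D) = -6 + (-13 + m) = -19 + m)
8787/l(5, T(-1, -6)) = 8787/(-19 + 5) = 8787/(-14) = 8787*(-1/14) = -8787/14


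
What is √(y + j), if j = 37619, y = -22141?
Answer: √15478 ≈ 124.41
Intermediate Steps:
√(y + j) = √(-22141 + 37619) = √15478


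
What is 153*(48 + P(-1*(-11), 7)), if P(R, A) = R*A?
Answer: 19125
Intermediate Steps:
P(R, A) = A*R
153*(48 + P(-1*(-11), 7)) = 153*(48 + 7*(-1*(-11))) = 153*(48 + 7*11) = 153*(48 + 77) = 153*125 = 19125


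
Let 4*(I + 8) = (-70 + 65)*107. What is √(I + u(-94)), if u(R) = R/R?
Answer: I*√563/2 ≈ 11.864*I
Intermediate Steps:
u(R) = 1
I = -567/4 (I = -8 + ((-70 + 65)*107)/4 = -8 + (-5*107)/4 = -8 + (¼)*(-535) = -8 - 535/4 = -567/4 ≈ -141.75)
√(I + u(-94)) = √(-567/4 + 1) = √(-563/4) = I*√563/2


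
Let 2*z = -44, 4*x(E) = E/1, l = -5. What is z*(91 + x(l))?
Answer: -3949/2 ≈ -1974.5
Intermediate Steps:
x(E) = E/4 (x(E) = (E/1)/4 = (E*1)/4 = E/4)
z = -22 (z = (½)*(-44) = -22)
z*(91 + x(l)) = -22*(91 + (¼)*(-5)) = -22*(91 - 5/4) = -22*359/4 = -3949/2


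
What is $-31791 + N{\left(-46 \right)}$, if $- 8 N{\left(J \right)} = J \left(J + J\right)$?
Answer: $-32320$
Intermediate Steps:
$N{\left(J \right)} = - \frac{J^{2}}{4}$ ($N{\left(J \right)} = - \frac{J \left(J + J\right)}{8} = - \frac{J 2 J}{8} = - \frac{2 J^{2}}{8} = - \frac{J^{2}}{4}$)
$-31791 + N{\left(-46 \right)} = -31791 - \frac{\left(-46\right)^{2}}{4} = -31791 - 529 = -32320$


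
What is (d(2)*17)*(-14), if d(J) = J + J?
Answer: -952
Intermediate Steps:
d(J) = 2*J
(d(2)*17)*(-14) = ((2*2)*17)*(-14) = (4*17)*(-14) = 68*(-14) = -952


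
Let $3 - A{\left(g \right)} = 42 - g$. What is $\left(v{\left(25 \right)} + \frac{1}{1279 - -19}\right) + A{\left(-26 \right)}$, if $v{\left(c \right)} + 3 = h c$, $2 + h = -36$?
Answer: $- \frac{1321363}{1298} \approx -1018.0$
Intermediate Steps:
$h = -38$ ($h = -2 - 36 = -38$)
$v{\left(c \right)} = -3 - 38 c$
$A{\left(g \right)} = -39 + g$ ($A{\left(g \right)} = 3 - \left(42 - g\right) = 3 + \left(-42 + g\right) = -39 + g$)
$\left(v{\left(25 \right)} + \frac{1}{1279 - -19}\right) + A{\left(-26 \right)} = \left(\left(-3 - 950\right) + \frac{1}{1279 - -19}\right) - 65 = \left(\left(-3 - 950\right) + \frac{1}{1279 + \left(-1578 + 1597\right)}\right) - 65 = \left(-953 + \frac{1}{1279 + 19}\right) - 65 = \left(-953 + \frac{1}{1298}\right) - 65 = - \frac{1236993}{1298} - 65 = - \frac{1321363}{1298}$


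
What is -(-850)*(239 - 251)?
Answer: -10200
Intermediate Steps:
-(-850)*(239 - 251) = -(-850)*(-12) = -1*10200 = -10200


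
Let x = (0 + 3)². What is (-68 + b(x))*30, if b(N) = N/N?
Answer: -2010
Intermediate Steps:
x = 9 (x = 3² = 9)
b(N) = 1
(-68 + b(x))*30 = (-68 + 1)*30 = -67*30 = -2010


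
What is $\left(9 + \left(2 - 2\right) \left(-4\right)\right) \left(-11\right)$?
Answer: $-99$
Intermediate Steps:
$\left(9 + \left(2 - 2\right) \left(-4\right)\right) \left(-11\right) = \left(9 + 0 \left(-4\right)\right) \left(-11\right) = \left(9 + 0\right) \left(-11\right) = 9 \left(-11\right) = -99$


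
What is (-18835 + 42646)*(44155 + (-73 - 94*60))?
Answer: 915342462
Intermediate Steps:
(-18835 + 42646)*(44155 + (-73 - 94*60)) = 23811*(44155 + (-73 - 5640)) = 23811*(44155 - 5713) = 23811*38442 = 915342462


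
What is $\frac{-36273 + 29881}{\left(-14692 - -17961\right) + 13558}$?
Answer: $- \frac{6392}{16827} \approx -0.37987$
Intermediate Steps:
$\frac{-36273 + 29881}{\left(-14692 - -17961\right) + 13558} = - \frac{6392}{\left(-14692 + 17961\right) + 13558} = - \frac{6392}{3269 + 13558} = - \frac{6392}{16827}$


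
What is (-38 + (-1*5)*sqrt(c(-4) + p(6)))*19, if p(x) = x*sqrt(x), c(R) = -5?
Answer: -722 - 95*sqrt(-5 + 6*sqrt(6)) ≈ -1017.8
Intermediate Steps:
p(x) = x**(3/2)
(-38 + (-1*5)*sqrt(c(-4) + p(6)))*19 = (-38 + (-1*5)*sqrt(-5 + 6**(3/2)))*19 = (-38 - 5*sqrt(-5 + 6*sqrt(6)))*19 = -722 - 95*sqrt(-5 + 6*sqrt(6))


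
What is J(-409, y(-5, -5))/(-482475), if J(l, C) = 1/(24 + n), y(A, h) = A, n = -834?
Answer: 1/390804750 ≈ 2.5588e-9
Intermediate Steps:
J(l, C) = -1/810 (J(l, C) = 1/(24 - 834) = 1/(-810) = -1/810)
J(-409, y(-5, -5))/(-482475) = -1/810/(-482475) = -1/810*(-1/482475) = 1/390804750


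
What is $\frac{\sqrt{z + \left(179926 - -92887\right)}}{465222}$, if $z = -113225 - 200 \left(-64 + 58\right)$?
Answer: $\frac{\sqrt{40197}}{232611} \approx 0.00086192$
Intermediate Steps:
$z = -112025$ ($z = -113225 - 200 \left(-6\right) = -113225 - -1200 = -113225 + 1200 = -112025$)
$\frac{\sqrt{z + \left(179926 - -92887\right)}}{465222} = \frac{\sqrt{-112025 + \left(179926 - -92887\right)}}{465222} = \sqrt{-112025 + \left(179926 + 92887\right)} \frac{1}{465222} = \sqrt{-112025 + 272813} \cdot \frac{1}{465222} = \sqrt{160788} \cdot \frac{1}{465222} = 2 \sqrt{40197} \cdot \frac{1}{465222} = \frac{\sqrt{40197}}{232611}$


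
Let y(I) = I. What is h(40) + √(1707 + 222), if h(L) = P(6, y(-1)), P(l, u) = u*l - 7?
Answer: -13 + √1929 ≈ 30.920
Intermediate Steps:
P(l, u) = -7 + l*u (P(l, u) = l*u - 7 = -7 + l*u)
h(L) = -13 (h(L) = -7 + 6*(-1) = -7 - 6 = -13)
h(40) + √(1707 + 222) = -13 + √(1707 + 222) = -13 + √1929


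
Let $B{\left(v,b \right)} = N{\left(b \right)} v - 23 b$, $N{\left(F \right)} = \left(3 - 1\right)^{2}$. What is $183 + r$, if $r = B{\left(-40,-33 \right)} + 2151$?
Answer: $2933$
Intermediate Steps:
$N{\left(F \right)} = 4$ ($N{\left(F \right)} = 2^{2} = 4$)
$B{\left(v,b \right)} = - 23 b + 4 v$ ($B{\left(v,b \right)} = 4 v - 23 b = - 23 b + 4 v$)
$r = 2750$ ($r = \left(\left(-23\right) \left(-33\right) + 4 \left(-40\right)\right) + 2151 = \left(759 - 160\right) + 2151 = 599 + 2151 = 2750$)
$183 + r = 183 + 2750 = 2933$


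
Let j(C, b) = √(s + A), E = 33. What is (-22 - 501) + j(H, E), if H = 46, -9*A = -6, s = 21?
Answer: -523 + √195/3 ≈ -518.35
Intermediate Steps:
A = ⅔ (A = -⅑*(-6) = ⅔ ≈ 0.66667)
j(C, b) = √195/3 (j(C, b) = √(21 + ⅔) = √(65/3) = √195/3)
(-22 - 501) + j(H, E) = (-22 - 501) + √195/3 = -523 + √195/3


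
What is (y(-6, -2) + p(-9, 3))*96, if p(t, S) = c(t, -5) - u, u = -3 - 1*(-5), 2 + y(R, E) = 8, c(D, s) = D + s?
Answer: -960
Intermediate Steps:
y(R, E) = 6 (y(R, E) = -2 + 8 = 6)
u = 2 (u = -3 + 5 = 2)
p(t, S) = -7 + t (p(t, S) = (t - 5) - 1*2 = (-5 + t) - 2 = -7 + t)
(y(-6, -2) + p(-9, 3))*96 = (6 + (-7 - 9))*96 = (6 - 16)*96 = -10*96 = -960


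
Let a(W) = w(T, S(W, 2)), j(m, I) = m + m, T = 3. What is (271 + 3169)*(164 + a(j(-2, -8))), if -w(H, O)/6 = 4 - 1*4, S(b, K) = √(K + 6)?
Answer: 564160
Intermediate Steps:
S(b, K) = √(6 + K)
w(H, O) = 0 (w(H, O) = -6*(4 - 1*4) = -6*(4 - 4) = -6*0 = 0)
j(m, I) = 2*m
a(W) = 0
(271 + 3169)*(164 + a(j(-2, -8))) = (271 + 3169)*(164 + 0) = 3440*164 = 564160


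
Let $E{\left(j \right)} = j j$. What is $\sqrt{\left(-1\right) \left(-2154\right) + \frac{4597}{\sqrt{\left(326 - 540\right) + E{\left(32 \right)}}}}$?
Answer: $\frac{\sqrt{1938600 + 45970 \sqrt{10}}}{30} \approx 48.12$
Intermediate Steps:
$E{\left(j \right)} = j^{2}$
$\sqrt{\left(-1\right) \left(-2154\right) + \frac{4597}{\sqrt{\left(326 - 540\right) + E{\left(32 \right)}}}} = \sqrt{\left(-1\right) \left(-2154\right) + \frac{4597}{\sqrt{\left(326 - 540\right) + 32^{2}}}} = \sqrt{2154 + \frac{4597}{\sqrt{-214 + 1024}}} = \sqrt{2154 + \frac{4597}{\sqrt{810}}} = \sqrt{2154 + \frac{4597}{9 \sqrt{10}}} = \sqrt{2154 + 4597 \frac{\sqrt{10}}{90}} = \sqrt{2154 + \frac{4597 \sqrt{10}}{90}}$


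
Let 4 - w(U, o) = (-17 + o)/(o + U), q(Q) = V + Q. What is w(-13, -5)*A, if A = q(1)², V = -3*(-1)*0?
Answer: 25/9 ≈ 2.7778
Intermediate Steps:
V = 0 (V = 3*0 = 0)
q(Q) = Q (q(Q) = 0 + Q = Q)
w(U, o) = 4 - (-17 + o)/(U + o) (w(U, o) = 4 - (-17 + o)/(o + U) = 4 - (-17 + o)/(U + o))
A = 1 (A = 1² = 1)
w(-13, -5)*A = ((17 + 3*(-5) + 4*(-13))/(-13 - 5))*1 = ((17 - 15 - 52)/(-18))*1 = -1/18*(-50)*1 = (25/9)*1 = 25/9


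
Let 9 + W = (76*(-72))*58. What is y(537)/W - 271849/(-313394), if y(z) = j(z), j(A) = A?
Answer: 28704167429/33155518230 ≈ 0.86574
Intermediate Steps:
W = -317385 (W = -9 + (76*(-72))*58 = -9 - 5472*58 = -9 - 317376 = -317385)
y(z) = z
y(537)/W - 271849/(-313394) = 537/(-317385) - 271849/(-313394) = 537*(-1/317385) - 271849*(-1/313394) = -179/105795 + 271849/313394 = 28704167429/33155518230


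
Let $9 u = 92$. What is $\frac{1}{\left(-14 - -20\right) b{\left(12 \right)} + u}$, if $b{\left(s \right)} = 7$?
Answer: $\frac{9}{470} \approx 0.019149$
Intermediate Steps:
$u = \frac{92}{9}$ ($u = \frac{1}{9} \cdot 92 = \frac{92}{9} \approx 10.222$)
$\frac{1}{\left(-14 - -20\right) b{\left(12 \right)} + u} = \frac{1}{\left(-14 - -20\right) 7 + \frac{92}{9}} = \frac{1}{\left(-14 + 20\right) 7 + \frac{92}{9}} = \frac{1}{6 \cdot 7 + \frac{92}{9}} = \frac{1}{42 + \frac{92}{9}} = \frac{1}{\frac{470}{9}} = \frac{9}{470}$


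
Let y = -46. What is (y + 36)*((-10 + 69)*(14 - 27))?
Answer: 7670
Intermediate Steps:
(y + 36)*((-10 + 69)*(14 - 27)) = (-46 + 36)*((-10 + 69)*(14 - 27)) = -590*(-13) = -10*(-767) = 7670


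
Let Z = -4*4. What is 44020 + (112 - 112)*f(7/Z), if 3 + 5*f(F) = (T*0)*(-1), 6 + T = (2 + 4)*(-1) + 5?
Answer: 44020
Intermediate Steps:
T = -7 (T = -6 + ((2 + 4)*(-1) + 5) = -6 + (6*(-1) + 5) = -6 + (-6 + 5) = -6 - 1 = -7)
Z = -16
f(F) = -⅗ (f(F) = -⅗ + (-7*0*(-1))/5 = -⅗ + (0*(-1))/5 = -⅗ + (⅕)*0 = -⅗ + 0 = -⅗)
44020 + (112 - 112)*f(7/Z) = 44020 + (112 - 112)*(-⅗) = 44020 + 0*(-⅗) = 44020 + 0 = 44020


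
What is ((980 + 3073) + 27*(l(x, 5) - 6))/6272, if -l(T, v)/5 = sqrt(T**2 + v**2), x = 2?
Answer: 3891/6272 - 135*sqrt(29)/6272 ≈ 0.50447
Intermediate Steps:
l(T, v) = -5*sqrt(T**2 + v**2)
((980 + 3073) + 27*(l(x, 5) - 6))/6272 = ((980 + 3073) + 27*(-5*sqrt(2**2 + 5**2) - 6))/6272 = (4053 + 27*(-5*sqrt(4 + 25) - 6))*(1/6272) = (4053 + 27*(-5*sqrt(29) - 6))*(1/6272) = (4053 + 27*(-6 - 5*sqrt(29)))*(1/6272) = (4053 + (-162 - 135*sqrt(29)))*(1/6272) = (3891 - 135*sqrt(29))*(1/6272) = 3891/6272 - 135*sqrt(29)/6272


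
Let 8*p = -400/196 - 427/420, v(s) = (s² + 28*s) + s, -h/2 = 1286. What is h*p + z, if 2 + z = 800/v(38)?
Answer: 7345228591/7485240 ≈ 981.29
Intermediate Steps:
h = -2572 (h = -2*1286 = -2572)
v(s) = s² + 29*s
p = -8989/23520 (p = (-400/196 - 427/420)/8 = (-400*1/196 - 427*1/420)/8 = (-100/49 - 61/60)/8 = (⅛)*(-8989/2940) = -8989/23520 ≈ -0.38219)
z = -2146/1273 (z = -2 + 800/((38*(29 + 38))) = -2 + 800/((38*67)) = -2 + 800/2546 = -2 + 800*(1/2546) = -2 + 400/1273 = -2146/1273 ≈ -1.6858)
h*p + z = -2572*(-8989/23520) - 2146/1273 = 5779927/5880 - 2146/1273 = 7345228591/7485240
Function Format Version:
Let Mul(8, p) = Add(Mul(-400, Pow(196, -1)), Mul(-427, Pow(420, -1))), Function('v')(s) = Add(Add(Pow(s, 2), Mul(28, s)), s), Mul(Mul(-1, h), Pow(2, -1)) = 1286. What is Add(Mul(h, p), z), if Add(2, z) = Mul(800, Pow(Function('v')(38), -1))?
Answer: Rational(7345228591, 7485240) ≈ 981.29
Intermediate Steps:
h = -2572 (h = Mul(-2, 1286) = -2572)
Function('v')(s) = Add(Pow(s, 2), Mul(29, s))
p = Rational(-8989, 23520) (p = Mul(Rational(1, 8), Add(Mul(-400, Pow(196, -1)), Mul(-427, Pow(420, -1)))) = Mul(Rational(1, 8), Add(Mul(-400, Rational(1, 196)), Mul(-427, Rational(1, 420)))) = Mul(Rational(1, 8), Add(Rational(-100, 49), Rational(-61, 60))) = Mul(Rational(1, 8), Rational(-8989, 2940)) = Rational(-8989, 23520) ≈ -0.38219)
z = Rational(-2146, 1273) (z = Add(-2, Mul(800, Pow(Mul(38, Add(29, 38)), -1))) = Add(-2, Mul(800, Pow(Mul(38, 67), -1))) = Add(-2, Mul(800, Pow(2546, -1))) = Add(-2, Mul(800, Rational(1, 2546))) = Add(-2, Rational(400, 1273)) = Rational(-2146, 1273) ≈ -1.6858)
Add(Mul(h, p), z) = Add(Mul(-2572, Rational(-8989, 23520)), Rational(-2146, 1273)) = Add(Rational(5779927, 5880), Rational(-2146, 1273)) = Rational(7345228591, 7485240)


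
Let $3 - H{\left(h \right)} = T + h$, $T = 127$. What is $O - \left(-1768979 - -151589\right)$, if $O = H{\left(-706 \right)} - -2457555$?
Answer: $4075527$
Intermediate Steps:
$H{\left(h \right)} = -124 - h$ ($H{\left(h \right)} = 3 - \left(127 + h\right) = -124 - h$)
$O = 2458137$ ($O = \left(-124 - -706\right) - -2457555 = \left(-124 + 706\right) + 2457555 = 582 + 2457555 = 2458137$)
$O - \left(-1768979 - -151589\right) = 2458137 - \left(-1768979 - -151589\right) = 2458137 - \left(-1768979 + 151589\right) = 2458137 - -1617390 = 2458137 + 1617390 = 4075527$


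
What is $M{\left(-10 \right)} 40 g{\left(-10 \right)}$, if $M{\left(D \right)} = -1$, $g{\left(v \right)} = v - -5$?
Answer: $200$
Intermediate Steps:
$g{\left(v \right)} = 5 + v$ ($g{\left(v \right)} = v + 5 = 5 + v$)
$M{\left(-10 \right)} 40 g{\left(-10 \right)} = \left(-1\right) 40 \left(5 - 10\right) = \left(-40\right) \left(-5\right) = 200$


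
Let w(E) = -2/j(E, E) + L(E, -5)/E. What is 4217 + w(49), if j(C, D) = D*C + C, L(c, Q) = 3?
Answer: 5165899/1225 ≈ 4217.1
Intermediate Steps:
j(C, D) = C + C*D (j(C, D) = C*D + C = C + C*D)
w(E) = 3/E - 2/(E*(1 + E)) (w(E) = -2*1/(E*(1 + E)) + 3/E = -2/(E*(1 + E)) + 3/E = 3/E - 2/(E*(1 + E)))
4217 + w(49) = 4217 + (1 + 3*49)/(49*(1 + 49)) = 4217 + (1/49)*(1 + 147)/50 = 4217 + (1/49)*(1/50)*148 = 4217 + 74/1225 = 5165899/1225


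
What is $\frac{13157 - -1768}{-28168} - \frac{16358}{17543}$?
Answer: $- \frac{722601419}{494151224} \approx -1.4623$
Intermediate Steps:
$\frac{13157 - -1768}{-28168} - \frac{16358}{17543} = \left(13157 + 1768\right) \left(- \frac{1}{28168}\right) - \frac{16358}{17543} = 14925 \left(- \frac{1}{28168}\right) - \frac{16358}{17543} = - \frac{14925}{28168} - \frac{16358}{17543} = - \frac{722601419}{494151224}$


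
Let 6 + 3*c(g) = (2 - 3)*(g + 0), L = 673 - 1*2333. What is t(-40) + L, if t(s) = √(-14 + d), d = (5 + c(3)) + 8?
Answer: -1660 + 2*I ≈ -1660.0 + 2.0*I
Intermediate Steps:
L = -1660 (L = 673 - 2333 = -1660)
c(g) = -2 - g/3 (c(g) = -2 + ((2 - 3)*(g + 0))/3 = -2 + (-g)/3 = -2 - g/3)
d = 10 (d = (5 + (-2 - ⅓*3)) + 8 = (5 + (-2 - 1)) + 8 = (5 - 3) + 8 = 2 + 8 = 10)
t(s) = 2*I (t(s) = √(-14 + 10) = √(-4) = 2*I)
t(-40) + L = 2*I - 1660 = -1660 + 2*I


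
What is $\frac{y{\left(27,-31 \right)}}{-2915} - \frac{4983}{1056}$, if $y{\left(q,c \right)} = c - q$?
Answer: $- \frac{438309}{93280} \approx -4.6989$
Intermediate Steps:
$\frac{y{\left(27,-31 \right)}}{-2915} - \frac{4983}{1056} = \frac{-31 - 27}{-2915} - \frac{4983}{1056} = \left(-31 - 27\right) \left(- \frac{1}{2915}\right) - \frac{151}{32} = \left(-58\right) \left(- \frac{1}{2915}\right) - \frac{151}{32} = \frac{58}{2915} - \frac{151}{32} = - \frac{438309}{93280}$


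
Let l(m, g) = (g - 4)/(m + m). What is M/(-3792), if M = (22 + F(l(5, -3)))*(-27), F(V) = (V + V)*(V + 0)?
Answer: 10341/63200 ≈ 0.16362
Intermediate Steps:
l(m, g) = (-4 + g)/(2*m) (l(m, g) = (-4 + g)/((2*m)) = (-4 + g)*(1/(2*m)) = (-4 + g)/(2*m))
F(V) = 2*V² (F(V) = (2*V)*V = 2*V²)
M = -31023/50 (M = (22 + 2*((½)*(-4 - 3)/5)²)*(-27) = (22 + 2*((½)*(⅕)*(-7))²)*(-27) = (22 + 2*(-7/10)²)*(-27) = (22 + 2*(49/100))*(-27) = (22 + 49/50)*(-27) = (1149/50)*(-27) = -31023/50 ≈ -620.46)
M/(-3792) = -31023/50/(-3792) = -31023/50*(-1/3792) = 10341/63200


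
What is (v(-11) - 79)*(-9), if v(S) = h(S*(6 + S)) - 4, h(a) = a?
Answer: 252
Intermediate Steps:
v(S) = -4 + S*(6 + S) (v(S) = S*(6 + S) - 4 = -4 + S*(6 + S))
(v(-11) - 79)*(-9) = ((-4 - 11*(6 - 11)) - 79)*(-9) = ((-4 - 11*(-5)) - 79)*(-9) = ((-4 + 55) - 79)*(-9) = (51 - 79)*(-9) = -28*(-9) = 252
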